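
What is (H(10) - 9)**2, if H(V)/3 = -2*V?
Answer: 4761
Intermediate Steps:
H(V) = -6*V (H(V) = 3*(-2*V) = -6*V)
(H(10) - 9)**2 = (-6*10 - 9)**2 = (-60 - 9)**2 = (-69)**2 = 4761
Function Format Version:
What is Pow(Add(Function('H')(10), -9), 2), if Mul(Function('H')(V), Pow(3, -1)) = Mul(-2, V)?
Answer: 4761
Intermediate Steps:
Function('H')(V) = Mul(-6, V) (Function('H')(V) = Mul(3, Mul(-2, V)) = Mul(-6, V))
Pow(Add(Function('H')(10), -9), 2) = Pow(Add(Mul(-6, 10), -9), 2) = Pow(Add(-60, -9), 2) = Pow(-69, 2) = 4761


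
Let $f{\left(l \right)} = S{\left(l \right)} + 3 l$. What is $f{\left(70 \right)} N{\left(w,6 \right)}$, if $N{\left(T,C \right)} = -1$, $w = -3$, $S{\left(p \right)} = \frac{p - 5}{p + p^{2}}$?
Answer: $- \frac{208753}{994} \approx -210.01$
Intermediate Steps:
$S{\left(p \right)} = \frac{-5 + p}{p + p^{2}}$
$f{\left(l \right)} = 3 l + \frac{-5 + l}{l \left(1 + l\right)}$ ($f{\left(l \right)} = \frac{-5 + l}{l \left(1 + l\right)} + 3 l = 3 l + \frac{-5 + l}{l \left(1 + l\right)}$)
$f{\left(70 \right)} N{\left(w,6 \right)} = \frac{-5 + 70 + 3 \cdot 70^{2} \left(1 + 70\right)}{70 \left(1 + 70\right)} \left(-1\right) = \frac{-5 + 70 + 3 \cdot 4900 \cdot 71}{70 \cdot 71} \left(-1\right) = \frac{1}{70} \cdot \frac{1}{71} \left(-5 + 70 + 1043700\right) \left(-1\right) = \frac{1}{70} \cdot \frac{1}{71} \cdot 1043765 \left(-1\right) = \frac{208753}{994} \left(-1\right) = - \frac{208753}{994}$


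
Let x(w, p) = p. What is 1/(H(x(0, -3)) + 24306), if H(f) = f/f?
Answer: 1/24307 ≈ 4.1140e-5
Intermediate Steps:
H(f) = 1
1/(H(x(0, -3)) + 24306) = 1/(1 + 24306) = 1/24307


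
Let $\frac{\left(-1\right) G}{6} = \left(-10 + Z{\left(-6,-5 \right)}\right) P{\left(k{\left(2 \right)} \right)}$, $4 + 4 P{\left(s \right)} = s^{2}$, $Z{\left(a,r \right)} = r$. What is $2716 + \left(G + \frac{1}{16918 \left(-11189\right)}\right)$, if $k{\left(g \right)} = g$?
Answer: $\frac{514126583431}{189295502} \approx 2716.0$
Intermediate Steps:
$P{\left(s \right)} = -1 + \frac{s^{2}}{4}$
$G = 0$ ($G = - 6 \left(-10 - 5\right) \left(-1 + \frac{2^{2}}{4}\right) = - 6 \left(- 15 \left(-1 + \frac{1}{4} \cdot 4\right)\right) = - 6 \left(- 15 \left(-1 + 1\right)\right) = - 6 \left(\left(-15\right) 0\right) = \left(-6\right) 0 = 0$)
$2716 + \left(G + \frac{1}{16918 \left(-11189\right)}\right) = 2716 + \left(0 + \frac{1}{16918 \left(-11189\right)}\right) = 2716 + \left(0 + \frac{1}{16918} \left(- \frac{1}{11189}\right)\right) = 2716 + \left(0 - \frac{1}{189295502}\right) = 2716 - \frac{1}{189295502} = \frac{514126583431}{189295502}$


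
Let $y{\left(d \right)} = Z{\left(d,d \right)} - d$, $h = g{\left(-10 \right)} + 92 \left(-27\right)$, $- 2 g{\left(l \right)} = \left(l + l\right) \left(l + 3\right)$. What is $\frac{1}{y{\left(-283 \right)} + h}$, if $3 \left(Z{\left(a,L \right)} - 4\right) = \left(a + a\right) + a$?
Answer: $- \frac{1}{2550} \approx -0.00039216$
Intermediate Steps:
$Z{\left(a,L \right)} = 4 + a$ ($Z{\left(a,L \right)} = 4 + \frac{\left(a + a\right) + a}{3} = 4 + \frac{2 a + a}{3} = 4 + \frac{3 a}{3} = 4 + a$)
$g{\left(l \right)} = - l \left(3 + l\right)$ ($g{\left(l \right)} = - \frac{\left(l + l\right) \left(l + 3\right)}{2} = - \frac{2 l \left(3 + l\right)}{2} = - l \left(3 + l\right)$)
$h = -2554$ ($h = \left(-1\right) \left(-10\right) \left(3 - 10\right) + 92 \left(-27\right) = \left(-1\right) \left(-10\right) \left(-7\right) - 2484 = -70 - 2484 = -2554$)
$y{\left(d \right)} = 4$ ($y{\left(d \right)} = \left(4 + d\right) - d = 4$)
$\frac{1}{y{\left(-283 \right)} + h} = \frac{1}{4 - 2554} = \frac{1}{-2550} = - \frac{1}{2550}$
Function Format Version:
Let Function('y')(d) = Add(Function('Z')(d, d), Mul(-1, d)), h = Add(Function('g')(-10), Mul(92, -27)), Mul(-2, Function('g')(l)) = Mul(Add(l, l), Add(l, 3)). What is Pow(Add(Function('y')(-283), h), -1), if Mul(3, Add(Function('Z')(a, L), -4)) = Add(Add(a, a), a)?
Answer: Rational(-1, 2550) ≈ -0.00039216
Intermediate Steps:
Function('Z')(a, L) = Add(4, a) (Function('Z')(a, L) = Add(4, Mul(Rational(1, 3), Add(Add(a, a), a))) = Add(4, Mul(Rational(1, 3), Add(Mul(2, a), a))) = Add(4, Mul(Rational(1, 3), Mul(3, a))) = Add(4, a))
Function('g')(l) = Mul(-1, l, Add(3, l)) (Function('g')(l) = Mul(Rational(-1, 2), Mul(Add(l, l), Add(l, 3))) = Mul(Rational(-1, 2), Mul(Mul(2, l), Add(3, l))) = Mul(Rational(-1, 2), Mul(2, l, Add(3, l))) = Mul(-1, l, Add(3, l)))
h = -2554 (h = Add(Mul(-1, -10, Add(3, -10)), Mul(92, -27)) = Add(Mul(-1, -10, -7), -2484) = Add(-70, -2484) = -2554)
Function('y')(d) = 4 (Function('y')(d) = Add(Add(4, d), Mul(-1, d)) = 4)
Pow(Add(Function('y')(-283), h), -1) = Pow(Add(4, -2554), -1) = Pow(-2550, -1) = Rational(-1, 2550)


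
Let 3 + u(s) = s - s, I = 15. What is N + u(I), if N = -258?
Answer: -261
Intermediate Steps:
u(s) = -3 (u(s) = -3 + (s - s) = -3 + 0 = -3)
N + u(I) = -258 - 3 = -261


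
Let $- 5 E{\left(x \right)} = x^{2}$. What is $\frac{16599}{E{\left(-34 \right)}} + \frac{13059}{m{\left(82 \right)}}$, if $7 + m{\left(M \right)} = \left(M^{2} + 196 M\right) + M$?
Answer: $- \frac{1883082441}{26438876} \approx -71.224$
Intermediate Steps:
$m{\left(M \right)} = -7 + M^{2} + 197 M$ ($m{\left(M \right)} = -7 + \left(\left(M^{2} + 196 M\right) + M\right) = -7 + \left(M^{2} + 197 M\right) = -7 + M^{2} + 197 M$)
$E{\left(x \right)} = - \frac{x^{2}}{5}$
$\frac{16599}{E{\left(-34 \right)}} + \frac{13059}{m{\left(82 \right)}} = \frac{16599}{\left(- \frac{1}{5}\right) \left(-34\right)^{2}} + \frac{13059}{-7 + 82^{2} + 197 \cdot 82} = \frac{16599}{\left(- \frac{1}{5}\right) 1156} + \frac{13059}{-7 + 6724 + 16154} = \frac{16599}{- \frac{1156}{5}} + \frac{13059}{22871} = 16599 \left(- \frac{5}{1156}\right) + 13059 \cdot \frac{1}{22871} = - \frac{82995}{1156} + \frac{13059}{22871} = - \frac{1883082441}{26438876}$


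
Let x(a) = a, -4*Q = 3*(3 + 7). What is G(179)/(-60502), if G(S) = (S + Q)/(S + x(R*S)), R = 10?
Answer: -343/238256876 ≈ -1.4396e-6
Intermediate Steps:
Q = -15/2 (Q = -3*(3 + 7)/4 = -3*10/4 = -1/4*30 = -15/2 ≈ -7.5000)
G(S) = (-15/2 + S)/(11*S) (G(S) = (S - 15/2)/(S + 10*S) = (-15/2 + S)/((11*S)) = (-15/2 + S)*(1/(11*S)) = (-15/2 + S)/(11*S))
G(179)/(-60502) = ((1/22)*(-15 + 2*179)/179)/(-60502) = ((1/22)*(1/179)*(-15 + 358))*(-1/60502) = ((1/22)*(1/179)*343)*(-1/60502) = (343/3938)*(-1/60502) = -343/238256876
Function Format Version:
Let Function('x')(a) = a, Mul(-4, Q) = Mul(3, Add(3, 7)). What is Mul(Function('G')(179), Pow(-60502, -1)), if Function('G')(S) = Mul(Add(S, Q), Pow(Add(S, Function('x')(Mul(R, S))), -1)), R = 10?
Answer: Rational(-343, 238256876) ≈ -1.4396e-6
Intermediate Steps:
Q = Rational(-15, 2) (Q = Mul(Rational(-1, 4), Mul(3, Add(3, 7))) = Mul(Rational(-1, 4), Mul(3, 10)) = Mul(Rational(-1, 4), 30) = Rational(-15, 2) ≈ -7.5000)
Function('G')(S) = Mul(Rational(1, 11), Pow(S, -1), Add(Rational(-15, 2), S)) (Function('G')(S) = Mul(Add(S, Rational(-15, 2)), Pow(Add(S, Mul(10, S)), -1)) = Mul(Add(Rational(-15, 2), S), Pow(Mul(11, S), -1)) = Mul(Add(Rational(-15, 2), S), Mul(Rational(1, 11), Pow(S, -1))) = Mul(Rational(1, 11), Pow(S, -1), Add(Rational(-15, 2), S)))
Mul(Function('G')(179), Pow(-60502, -1)) = Mul(Mul(Rational(1, 22), Pow(179, -1), Add(-15, Mul(2, 179))), Pow(-60502, -1)) = Mul(Mul(Rational(1, 22), Rational(1, 179), Add(-15, 358)), Rational(-1, 60502)) = Mul(Mul(Rational(1, 22), Rational(1, 179), 343), Rational(-1, 60502)) = Mul(Rational(343, 3938), Rational(-1, 60502)) = Rational(-343, 238256876)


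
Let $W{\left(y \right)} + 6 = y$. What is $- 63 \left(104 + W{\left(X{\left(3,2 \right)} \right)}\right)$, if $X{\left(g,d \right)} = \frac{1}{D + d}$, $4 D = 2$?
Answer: $- \frac{30996}{5} \approx -6199.2$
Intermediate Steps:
$D = \frac{1}{2}$ ($D = \frac{1}{4} \cdot 2 = \frac{1}{2} \approx 0.5$)
$X{\left(g,d \right)} = \frac{1}{\frac{1}{2} + d}$
$W{\left(y \right)} = -6 + y$
$- 63 \left(104 + W{\left(X{\left(3,2 \right)} \right)}\right) = - 63 \left(104 - \left(6 - \frac{2}{1 + 2 \cdot 2}\right)\right) = - 63 \left(104 - \left(6 - \frac{2}{1 + 4}\right)\right) = - 63 \left(104 - \left(6 - \frac{2}{5}\right)\right) = - 63 \left(104 + \left(-6 + 2 \cdot \frac{1}{5}\right)\right) = - 63 \left(104 + \left(-6 + \frac{2}{5}\right)\right) = - 63 \left(104 - \frac{28}{5}\right) = \left(-63\right) \frac{492}{5} = - \frac{30996}{5}$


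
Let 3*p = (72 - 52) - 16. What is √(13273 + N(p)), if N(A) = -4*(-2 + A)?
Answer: √119481/3 ≈ 115.22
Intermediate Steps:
p = 4/3 (p = ((72 - 52) - 16)/3 = (20 - 16)/3 = (⅓)*4 = 4/3 ≈ 1.3333)
N(A) = 8 - 4*A
√(13273 + N(p)) = √(13273 + (8 - 4*4/3)) = √(13273 + (8 - 16/3)) = √(13273 + 8/3) = √(39827/3) = √119481/3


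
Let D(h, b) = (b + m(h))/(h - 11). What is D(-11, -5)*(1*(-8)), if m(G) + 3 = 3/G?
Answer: -364/121 ≈ -3.0083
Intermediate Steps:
m(G) = -3 + 3/G
D(h, b) = (-3 + b + 3/h)/(-11 + h) (D(h, b) = (b + (-3 + 3/h))/(h - 11) = (-3 + b + 3/h)/(-11 + h))
D(-11, -5)*(1*(-8)) = ((3 - 11*(-3 - 5))/((-11)*(-11 - 11)))*(1*(-8)) = -1/11*(3 - 11*(-8))/(-22)*(-8) = -1/11*(-1/22)*(3 + 88)*(-8) = -1/11*(-1/22)*91*(-8) = (91/242)*(-8) = -364/121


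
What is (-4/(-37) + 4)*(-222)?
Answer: -912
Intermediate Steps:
(-4/(-37) + 4)*(-222) = (-4*(-1/37) + 4)*(-222) = (4/37 + 4)*(-222) = (152/37)*(-222) = -912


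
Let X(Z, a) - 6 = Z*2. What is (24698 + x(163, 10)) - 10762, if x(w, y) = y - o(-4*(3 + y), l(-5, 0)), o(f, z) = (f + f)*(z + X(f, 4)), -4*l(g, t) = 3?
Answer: 3676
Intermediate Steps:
X(Z, a) = 6 + 2*Z (X(Z, a) = 6 + Z*2 = 6 + 2*Z)
l(g, t) = -¾ (l(g, t) = -¼*3 = -¾)
o(f, z) = 2*f*(6 + z + 2*f) (o(f, z) = (f + f)*(z + (6 + 2*f)) = (2*f)*(6 + z + 2*f) = 2*f*(6 + z + 2*f))
x(w, y) = y - 2*(-12 - 4*y)*(-75/4 - 8*y) (x(w, y) = y - 2*(-4*(3 + y))*(6 - ¾ + 2*(-4*(3 + y))) = y - 2*(-12 - 4*y)*(6 - ¾ + 2*(-12 - 4*y)) = y - 2*(-12 - 4*y)*(6 - ¾ + (-24 - 8*y)) = y - 2*(-12 - 4*y)*(-75/4 - 8*y))
(24698 + x(163, 10)) - 10762 = (24698 + (10 - 2*(3 + 10)*(75 + 32*10))) - 10762 = (24698 + (10 - 2*13*(75 + 320))) - 10762 = (24698 + (10 - 2*13*395)) - 10762 = (24698 + (10 - 10270)) - 10762 = (24698 - 10260) - 10762 = 14438 - 10762 = 3676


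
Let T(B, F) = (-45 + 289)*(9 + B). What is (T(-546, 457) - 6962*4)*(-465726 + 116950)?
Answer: 55412135776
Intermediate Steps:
T(B, F) = 2196 + 244*B (T(B, F) = 244*(9 + B) = 2196 + 244*B)
(T(-546, 457) - 6962*4)*(-465726 + 116950) = ((2196 + 244*(-546)) - 6962*4)*(-465726 + 116950) = ((2196 - 133224) - 27848)*(-348776) = (-131028 - 27848)*(-348776) = -158876*(-348776) = 55412135776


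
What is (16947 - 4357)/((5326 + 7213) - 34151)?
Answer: -6295/10806 ≈ -0.58255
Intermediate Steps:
(16947 - 4357)/((5326 + 7213) - 34151) = 12590/(12539 - 34151) = 12590/(-21612) = 12590*(-1/21612) = -6295/10806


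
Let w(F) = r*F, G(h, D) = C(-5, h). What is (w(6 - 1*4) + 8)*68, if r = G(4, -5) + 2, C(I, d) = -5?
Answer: 136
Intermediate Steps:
G(h, D) = -5
r = -3 (r = -5 + 2 = -3)
w(F) = -3*F
(w(6 - 1*4) + 8)*68 = (-3*(6 - 1*4) + 8)*68 = (-3*(6 - 4) + 8)*68 = (-3*2 + 8)*68 = (-6 + 8)*68 = 2*68 = 136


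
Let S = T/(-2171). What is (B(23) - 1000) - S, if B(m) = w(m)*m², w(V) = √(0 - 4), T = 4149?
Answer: -2166851/2171 + 1058*I ≈ -998.09 + 1058.0*I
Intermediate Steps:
w(V) = 2*I (w(V) = √(-4) = 2*I)
S = -4149/2171 (S = 4149/(-2171) = 4149*(-1/2171) = -4149/2171 ≈ -1.9111)
B(m) = 2*I*m² (B(m) = (2*I)*m² = 2*I*m²)
(B(23) - 1000) - S = (2*I*23² - 1000) - 1*(-4149/2171) = (2*I*529 - 1000) + 4149/2171 = (1058*I - 1000) + 4149/2171 = (-1000 + 1058*I) + 4149/2171 = -2166851/2171 + 1058*I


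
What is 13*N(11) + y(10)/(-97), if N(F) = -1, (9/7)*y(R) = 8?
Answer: -11405/873 ≈ -13.064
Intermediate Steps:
y(R) = 56/9 (y(R) = (7/9)*8 = 56/9)
13*N(11) + y(10)/(-97) = 13*(-1) + (56/9)/(-97) = -13 + (56/9)*(-1/97) = -13 - 56/873 = -11405/873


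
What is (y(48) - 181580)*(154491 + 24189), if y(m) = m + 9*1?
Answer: -32434529640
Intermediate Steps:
y(m) = 9 + m (y(m) = m + 9 = 9 + m)
(y(48) - 181580)*(154491 + 24189) = ((9 + 48) - 181580)*(154491 + 24189) = (57 - 181580)*178680 = -181523*178680 = -32434529640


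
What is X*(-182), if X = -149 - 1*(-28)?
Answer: 22022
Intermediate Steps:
X = -121 (X = -149 + 28 = -121)
X*(-182) = -121*(-182) = 22022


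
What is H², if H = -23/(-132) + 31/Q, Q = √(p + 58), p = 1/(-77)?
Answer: 1291685713/77798160 + 713*√343805/294690 ≈ 18.022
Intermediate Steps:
p = -1/77 ≈ -0.012987
Q = √343805/77 (Q = √(-1/77 + 58) = √(4465/77) = √343805/77 ≈ 7.6149)
H = 23/132 + 31*√343805/4465 (H = -23/(-132) + 31/((√343805/77)) = -23*(-1/132) + 31*(√343805/4465) = 23/132 + 31*√343805/4465 ≈ 4.2452)
H² = (23/132 + 31*√343805/4465)²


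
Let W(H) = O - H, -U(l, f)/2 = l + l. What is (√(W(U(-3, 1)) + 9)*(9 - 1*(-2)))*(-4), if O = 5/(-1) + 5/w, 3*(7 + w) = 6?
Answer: -132*I ≈ -132.0*I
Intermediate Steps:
w = -5 (w = -7 + (⅓)*6 = -7 + 2 = -5)
O = -6 (O = 5/(-1) + 5/(-5) = 5*(-1) + 5*(-⅕) = -5 - 1 = -6)
U(l, f) = -4*l (U(l, f) = -2*(l + l) = -4*l)
W(H) = -6 - H
(√(W(U(-3, 1)) + 9)*(9 - 1*(-2)))*(-4) = (√((-6 - (-4)*(-3)) + 9)*(9 - 1*(-2)))*(-4) = (√((-6 - 1*12) + 9)*(9 + 2))*(-4) = (√((-6 - 12) + 9)*11)*(-4) = (√(-18 + 9)*11)*(-4) = (√(-9)*11)*(-4) = ((3*I)*11)*(-4) = (33*I)*(-4) = -132*I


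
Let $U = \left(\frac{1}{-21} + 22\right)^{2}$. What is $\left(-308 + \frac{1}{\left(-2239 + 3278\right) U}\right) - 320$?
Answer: $- \frac{138668251891}{220809319} \approx -628.0$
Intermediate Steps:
$U = \frac{212521}{441}$ ($U = \left(- \frac{1}{21} + 22\right)^{2} = \left(\frac{461}{21}\right)^{2} = \frac{212521}{441} \approx 481.91$)
$\left(-308 + \frac{1}{\left(-2239 + 3278\right) U}\right) - 320 = \left(-308 + \frac{1}{\left(-2239 + 3278\right) \frac{212521}{441}}\right) - 320 = \left(-308 + \frac{1}{1039} \cdot \frac{441}{212521}\right) - 320 = \left(-308 + \frac{441}{220809319}\right) - 320 = - \frac{68009269811}{220809319} - 320 = - \frac{138668251891}{220809319}$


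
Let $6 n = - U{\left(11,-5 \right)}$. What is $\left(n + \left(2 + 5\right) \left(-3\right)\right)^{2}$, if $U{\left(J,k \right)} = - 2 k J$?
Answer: $\frac{13924}{9} \approx 1547.1$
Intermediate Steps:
$U{\left(J,k \right)} = - 2 J k$
$n = - \frac{55}{3}$ ($n = \frac{\left(-1\right) \left(\left(-2\right) 11 \left(-5\right)\right)}{6} = \frac{\left(-1\right) 110}{6} = \frac{1}{6} \left(-110\right) = - \frac{55}{3} \approx -18.333$)
$\left(n + \left(2 + 5\right) \left(-3\right)\right)^{2} = \left(- \frac{55}{3} + \left(2 + 5\right) \left(-3\right)\right)^{2} = \left(- \frac{55}{3} + 7 \left(-3\right)\right)^{2} = \left(- \frac{55}{3} - 21\right)^{2} = \left(- \frac{118}{3}\right)^{2} = \frac{13924}{9}$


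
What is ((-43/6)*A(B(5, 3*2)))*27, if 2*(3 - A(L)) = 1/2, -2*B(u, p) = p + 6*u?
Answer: -4257/8 ≈ -532.13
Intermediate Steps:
B(u, p) = -3*u - p/2 (B(u, p) = -(p + 6*u)/2 = -3*u - p/2)
A(L) = 11/4 (A(L) = 3 - 1/2/2 = 3 - 1/2*1/2 = 3 - 1/4 = 11/4)
((-43/6)*A(B(5, 3*2)))*27 = (-43/6*(11/4))*27 = (-43*1/6*(11/4))*27 = -43/6*11/4*27 = -473/24*27 = -4257/8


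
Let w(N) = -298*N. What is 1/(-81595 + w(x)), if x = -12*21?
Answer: -1/6499 ≈ -0.00015387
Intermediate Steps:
x = -252
1/(-81595 + w(x)) = 1/(-81595 - 298*(-252)) = 1/(-81595 + 75096) = 1/(-6499) = -1/6499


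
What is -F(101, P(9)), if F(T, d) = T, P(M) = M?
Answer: -101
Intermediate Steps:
-F(101, P(9)) = -1*101 = -101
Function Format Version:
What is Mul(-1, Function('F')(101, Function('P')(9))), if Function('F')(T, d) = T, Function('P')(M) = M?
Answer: -101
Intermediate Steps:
Mul(-1, Function('F')(101, Function('P')(9))) = Mul(-1, 101) = -101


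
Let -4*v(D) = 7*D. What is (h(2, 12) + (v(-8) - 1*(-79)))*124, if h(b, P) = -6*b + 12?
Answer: 11532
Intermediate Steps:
h(b, P) = 12 - 6*b
v(D) = -7*D/4
(h(2, 12) + (v(-8) - 1*(-79)))*124 = ((12 - 6*2) + (-7/4*(-8) - 1*(-79)))*124 = ((12 - 12) + (14 + 79))*124 = (0 + 93)*124 = 93*124 = 11532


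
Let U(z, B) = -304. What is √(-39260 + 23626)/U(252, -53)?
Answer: -I*√15634/304 ≈ -0.4113*I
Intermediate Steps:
√(-39260 + 23626)/U(252, -53) = √(-39260 + 23626)/(-304) = √(-15634)*(-1/304) = (I*√15634)*(-1/304) = -I*√15634/304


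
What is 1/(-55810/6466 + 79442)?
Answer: 3233/256808081 ≈ 1.2589e-5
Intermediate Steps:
1/(-55810/6466 + 79442) = 1/(-55810*1/6466 + 79442) = 1/(-27905/3233 + 79442) = 1/(256808081/3233) = 3233/256808081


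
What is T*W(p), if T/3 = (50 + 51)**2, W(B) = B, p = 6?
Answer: 183618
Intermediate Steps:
T = 30603 (T = 3*(50 + 51)**2 = 3*101**2 = 3*10201 = 30603)
T*W(p) = 30603*6 = 183618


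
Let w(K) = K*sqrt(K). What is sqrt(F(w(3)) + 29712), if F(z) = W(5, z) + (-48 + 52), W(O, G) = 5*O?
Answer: sqrt(29741) ≈ 172.46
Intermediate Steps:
w(K) = K**(3/2)
F(z) = 29 (F(z) = 5*5 + (-48 + 52) = 25 + 4 = 29)
sqrt(F(w(3)) + 29712) = sqrt(29 + 29712) = sqrt(29741)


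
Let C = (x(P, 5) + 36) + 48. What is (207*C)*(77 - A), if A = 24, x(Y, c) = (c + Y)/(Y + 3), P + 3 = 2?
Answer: 943506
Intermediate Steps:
P = -1 (P = -3 + 2 = -1)
x(Y, c) = (Y + c)/(3 + Y)
C = 86 (C = ((-1 + 5)/(3 - 1) + 36) + 48 = (4/2 + 36) + 48 = ((1/2)*4 + 36) + 48 = (2 + 36) + 48 = 38 + 48 = 86)
(207*C)*(77 - A) = (207*86)*(77 - 1*24) = 17802*(77 - 24) = 17802*53 = 943506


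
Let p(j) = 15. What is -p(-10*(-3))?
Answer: -15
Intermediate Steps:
-p(-10*(-3)) = -1*15 = -15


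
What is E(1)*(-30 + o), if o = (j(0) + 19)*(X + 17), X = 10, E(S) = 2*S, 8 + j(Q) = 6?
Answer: 858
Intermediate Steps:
j(Q) = -2 (j(Q) = -8 + 6 = -2)
o = 459 (o = (-2 + 19)*(10 + 17) = 17*27 = 459)
E(1)*(-30 + o) = (2*1)*(-30 + 459) = 2*429 = 858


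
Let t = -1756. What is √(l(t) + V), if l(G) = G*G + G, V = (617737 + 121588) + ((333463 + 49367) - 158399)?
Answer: 12*√28094 ≈ 2011.4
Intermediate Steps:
V = 963756 (V = 739325 + (382830 - 158399) = 739325 + 224431 = 963756)
l(G) = G + G² (l(G) = G² + G = G + G²)
√(l(t) + V) = √(-1756*(1 - 1756) + 963756) = √(-1756*(-1755) + 963756) = √(3081780 + 963756) = √4045536 = 12*√28094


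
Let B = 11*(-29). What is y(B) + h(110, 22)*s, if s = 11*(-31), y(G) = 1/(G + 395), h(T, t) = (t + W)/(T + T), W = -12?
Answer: -1177/76 ≈ -15.487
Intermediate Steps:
h(T, t) = (-12 + t)/(2*T) (h(T, t) = (t - 12)/(T + T) = (-12 + t)/((2*T)) = (-12 + t)*(1/(2*T)) = (-12 + t)/(2*T))
B = -319
y(G) = 1/(395 + G)
s = -341
y(B) + h(110, 22)*s = 1/(395 - 319) + ((½)*(-12 + 22)/110)*(-341) = 1/76 + ((½)*(1/110)*10)*(-341) = 1/76 + (1/22)*(-341) = 1/76 - 31/2 = -1177/76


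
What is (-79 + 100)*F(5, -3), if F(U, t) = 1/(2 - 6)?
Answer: -21/4 ≈ -5.2500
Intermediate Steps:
F(U, t) = -¼ (F(U, t) = 1/(-4) = -¼)
(-79 + 100)*F(5, -3) = (-79 + 100)*(-¼) = 21*(-¼) = -21/4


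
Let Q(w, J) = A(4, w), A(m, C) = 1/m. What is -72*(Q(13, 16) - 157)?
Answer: 11286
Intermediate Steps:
A(m, C) = 1/m
Q(w, J) = ¼ (Q(w, J) = 1/4 = ¼)
-72*(Q(13, 16) - 157) = -72*(¼ - 157) = -72*(-627/4) = 11286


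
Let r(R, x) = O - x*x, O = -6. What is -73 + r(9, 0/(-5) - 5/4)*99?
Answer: -13147/16 ≈ -821.69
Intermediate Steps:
r(R, x) = -6 - x² (r(R, x) = -6 - x*x = -6 - x²)
-73 + r(9, 0/(-5) - 5/4)*99 = -73 + (-6 - (0/(-5) - 5/4)²)*99 = -73 + (-6 - (0*(-⅕) - 5*¼)²)*99 = -73 + (-6 - (0 - 5/4)²)*99 = -73 + (-6 - (-5/4)²)*99 = -73 + (-6 - 1*25/16)*99 = -73 + (-6 - 25/16)*99 = -73 - 121/16*99 = -73 - 11979/16 = -13147/16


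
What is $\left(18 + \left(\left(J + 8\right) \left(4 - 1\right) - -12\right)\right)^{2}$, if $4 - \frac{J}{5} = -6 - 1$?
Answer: $47961$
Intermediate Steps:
$J = 55$ ($J = 20 - 5 \left(-6 - 1\right) = 20 - -35 = 20 + 35 = 55$)
$\left(18 + \left(\left(J + 8\right) \left(4 - 1\right) - -12\right)\right)^{2} = \left(18 - \left(-12 - \left(55 + 8\right) \left(4 - 1\right)\right)\right)^{2} = \left(18 + \left(63 \cdot 3 + 12\right)\right)^{2} = \left(18 + \left(189 + 12\right)\right)^{2} = \left(18 + 201\right)^{2} = 219^{2} = 47961$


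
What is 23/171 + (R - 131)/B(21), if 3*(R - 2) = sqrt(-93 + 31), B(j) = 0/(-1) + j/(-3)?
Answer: 22220/1197 - I*sqrt(62)/21 ≈ 18.563 - 0.37495*I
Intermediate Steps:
B(j) = -j/3 (B(j) = 0*(-1) + j*(-1/3) = 0 - j/3 = -j/3)
R = 2 + I*sqrt(62)/3 (R = 2 + sqrt(-93 + 31)/3 = 2 + sqrt(-62)/3 = 2 + (I*sqrt(62))/3 = 2 + I*sqrt(62)/3 ≈ 2.0 + 2.6247*I)
23/171 + (R - 131)/B(21) = 23/171 + ((2 + I*sqrt(62)/3) - 131)/((-1/3*21)) = 23*(1/171) + (-129 + I*sqrt(62)/3)/(-7) = 23/171 + (-129 + I*sqrt(62)/3)*(-1/7) = 23/171 + (129/7 - I*sqrt(62)/21) = 22220/1197 - I*sqrt(62)/21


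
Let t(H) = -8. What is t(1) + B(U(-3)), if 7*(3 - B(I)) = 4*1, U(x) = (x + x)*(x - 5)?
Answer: -39/7 ≈ -5.5714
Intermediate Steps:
U(x) = 2*x*(-5 + x) (U(x) = (2*x)*(-5 + x) = 2*x*(-5 + x))
B(I) = 17/7 (B(I) = 3 - 4/7 = 17/7)
t(1) + B(U(-3)) = -8 + 17/7 = -39/7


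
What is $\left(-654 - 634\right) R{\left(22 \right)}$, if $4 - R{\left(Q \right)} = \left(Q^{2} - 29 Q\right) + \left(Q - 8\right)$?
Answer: $-185472$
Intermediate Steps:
$R{\left(Q \right)} = 12 - Q^{2} + 28 Q$ ($R{\left(Q \right)} = 4 - \left(\left(Q^{2} - 29 Q\right) + \left(Q - 8\right)\right) = 4 - \left(\left(Q^{2} - 29 Q\right) + \left(-8 + Q\right)\right) = 4 - \left(-8 + Q^{2} - 28 Q\right) = 4 + \left(8 - Q^{2} + 28 Q\right) = 12 - Q^{2} + 28 Q$)
$\left(-654 - 634\right) R{\left(22 \right)} = \left(-654 - 634\right) \left(12 - 22^{2} + 28 \cdot 22\right) = - 1288 \left(12 - 484 + 616\right) = \left(-1288\right) 144 = -185472$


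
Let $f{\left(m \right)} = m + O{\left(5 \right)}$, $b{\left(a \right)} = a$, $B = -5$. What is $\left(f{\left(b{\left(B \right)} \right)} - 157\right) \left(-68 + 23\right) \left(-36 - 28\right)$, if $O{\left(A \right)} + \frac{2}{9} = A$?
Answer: $-452800$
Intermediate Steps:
$O{\left(A \right)} = - \frac{2}{9} + A$
$f{\left(m \right)} = \frac{43}{9} + m$ ($f{\left(m \right)} = m + \left(- \frac{2}{9} + 5\right) = m + \frac{43}{9} = \frac{43}{9} + m$)
$\left(f{\left(b{\left(B \right)} \right)} - 157\right) \left(-68 + 23\right) \left(-36 - 28\right) = \left(\left(\frac{43}{9} - 5\right) - 157\right) \left(-68 + 23\right) \left(-36 - 28\right) = \left(- \frac{2}{9} - 157\right) \left(\left(-45\right) \left(-64\right)\right) = \left(- \frac{1415}{9}\right) 2880 = -452800$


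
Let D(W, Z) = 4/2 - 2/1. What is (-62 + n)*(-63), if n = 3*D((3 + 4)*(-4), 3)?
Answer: 3906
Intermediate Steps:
D(W, Z) = 0 (D(W, Z) = 4*(1/2) - 2*1 = 2 - 2 = 0)
n = 0 (n = 3*0 = 0)
(-62 + n)*(-63) = (-62 + 0)*(-63) = -62*(-63) = 3906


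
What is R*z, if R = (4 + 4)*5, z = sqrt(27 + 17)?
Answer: 80*sqrt(11) ≈ 265.33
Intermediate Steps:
z = 2*sqrt(11) (z = sqrt(44) = 2*sqrt(11) ≈ 6.6332)
R = 40 (R = 8*5 = 40)
R*z = 40*(2*sqrt(11)) = 80*sqrt(11)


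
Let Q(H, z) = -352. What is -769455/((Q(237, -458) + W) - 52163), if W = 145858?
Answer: -769455/93343 ≈ -8.2433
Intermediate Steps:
-769455/((Q(237, -458) + W) - 52163) = -769455/((-352 + 145858) - 52163) = -769455/(145506 - 52163) = -769455/93343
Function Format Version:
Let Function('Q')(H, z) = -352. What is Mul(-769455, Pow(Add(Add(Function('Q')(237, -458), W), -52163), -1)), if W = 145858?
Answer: Rational(-769455, 93343) ≈ -8.2433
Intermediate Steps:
Mul(-769455, Pow(Add(Add(Function('Q')(237, -458), W), -52163), -1)) = Mul(-769455, Pow(Add(Add(-352, 145858), -52163), -1)) = Mul(-769455, Pow(Add(145506, -52163), -1)) = Mul(-769455, Pow(93343, -1)) = Mul(-769455, Rational(1, 93343)) = Rational(-769455, 93343)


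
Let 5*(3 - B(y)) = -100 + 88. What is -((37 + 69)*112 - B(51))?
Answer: -59333/5 ≈ -11867.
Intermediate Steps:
B(y) = 27/5 (B(y) = 3 - (-100 + 88)/5 = 3 - 1/5*(-12) = 3 + 12/5 = 27/5)
-((37 + 69)*112 - B(51)) = -((37 + 69)*112 - 1*27/5) = -(106*112 - 27/5) = -(11872 - 27/5) = -1*59333/5 = -59333/5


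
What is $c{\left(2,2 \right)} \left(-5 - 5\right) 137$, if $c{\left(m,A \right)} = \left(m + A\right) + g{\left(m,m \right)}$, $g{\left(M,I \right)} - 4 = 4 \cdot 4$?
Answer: $-32880$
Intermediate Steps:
$g{\left(M,I \right)} = 20$ ($g{\left(M,I \right)} = 4 + 4 \cdot 4 = 4 + 16 = 20$)
$c{\left(m,A \right)} = 20 + A + m$ ($c{\left(m,A \right)} = \left(m + A\right) + 20 = \left(A + m\right) + 20 = 20 + A + m$)
$c{\left(2,2 \right)} \left(-5 - 5\right) 137 = \left(20 + 2 + 2\right) \left(-5 - 5\right) 137 = 24 \left(-10\right) 137 = \left(-240\right) 137 = -32880$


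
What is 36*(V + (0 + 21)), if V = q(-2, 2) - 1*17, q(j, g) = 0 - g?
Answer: 72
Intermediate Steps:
q(j, g) = -g
V = -19 (V = -1*2 - 1*17 = -2 - 17 = -19)
36*(V + (0 + 21)) = 36*(-19 + (0 + 21)) = 36*(-19 + 21) = 36*2 = 72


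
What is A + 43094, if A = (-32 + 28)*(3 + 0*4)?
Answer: 43082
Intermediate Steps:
A = -12 (A = -4*(3 + 0) = -4*3 = -12)
A + 43094 = -12 + 43094 = 43082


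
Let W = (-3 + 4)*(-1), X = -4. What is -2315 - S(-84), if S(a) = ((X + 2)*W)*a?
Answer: -2147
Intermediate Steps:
W = -1 (W = 1*(-1) = -1)
S(a) = 2*a (S(a) = ((-4 + 2)*(-1))*a = (-2*(-1))*a = 2*a)
-2315 - S(-84) = -2315 - 2*(-84) = -2315 - 1*(-168) = -2315 + 168 = -2147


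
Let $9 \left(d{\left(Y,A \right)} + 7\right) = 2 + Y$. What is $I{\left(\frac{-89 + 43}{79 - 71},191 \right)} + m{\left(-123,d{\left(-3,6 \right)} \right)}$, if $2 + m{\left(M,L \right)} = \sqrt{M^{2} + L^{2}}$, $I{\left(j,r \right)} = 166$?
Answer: $164 + \frac{\sqrt{1229545}}{9} \approx 287.21$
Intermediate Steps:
$d{\left(Y,A \right)} = - \frac{61}{9} + \frac{Y}{9}$ ($d{\left(Y,A \right)} = -7 + \frac{2 + Y}{9} = -7 + \left(\frac{2}{9} + \frac{Y}{9}\right) = - \frac{61}{9} + \frac{Y}{9}$)
$m{\left(M,L \right)} = -2 + \sqrt{L^{2} + M^{2}}$ ($m{\left(M,L \right)} = -2 + \sqrt{M^{2} + L^{2}} = -2 + \sqrt{L^{2} + M^{2}}$)
$I{\left(\frac{-89 + 43}{79 - 71},191 \right)} + m{\left(-123,d{\left(-3,6 \right)} \right)} = 166 - \left(2 - \sqrt{\left(- \frac{61}{9} + \frac{1}{9} \left(-3\right)\right)^{2} + \left(-123\right)^{2}}\right) = 166 - \left(2 - \sqrt{\left(- \frac{61}{9} - \frac{1}{3}\right)^{2} + 15129}\right) = 166 - \left(2 - \sqrt{\left(- \frac{64}{9}\right)^{2} + 15129}\right) = 166 - \left(2 - \sqrt{\frac{4096}{81} + 15129}\right) = 166 - \left(2 - \sqrt{\frac{1229545}{81}}\right) = 166 - \left(2 - \frac{\sqrt{1229545}}{9}\right) = 164 + \frac{\sqrt{1229545}}{9}$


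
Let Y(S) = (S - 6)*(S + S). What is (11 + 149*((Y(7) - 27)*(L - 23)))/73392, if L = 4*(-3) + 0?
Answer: 11301/12232 ≈ 0.92389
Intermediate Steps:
Y(S) = 2*S*(-6 + S) (Y(S) = (-6 + S)*(2*S) = 2*S*(-6 + S))
L = -12 (L = -12 + 0 = -12)
(11 + 149*((Y(7) - 27)*(L - 23)))/73392 = (11 + 149*((2*7*(-6 + 7) - 27)*(-12 - 23)))/73392 = (11 + 149*((2*7*1 - 27)*(-35)))*(1/73392) = (11 + 149*((14 - 27)*(-35)))*(1/73392) = (11 + 149*(-13*(-35)))*(1/73392) = (11 + 149*455)*(1/73392) = (11 + 67795)*(1/73392) = 67806*(1/73392) = 11301/12232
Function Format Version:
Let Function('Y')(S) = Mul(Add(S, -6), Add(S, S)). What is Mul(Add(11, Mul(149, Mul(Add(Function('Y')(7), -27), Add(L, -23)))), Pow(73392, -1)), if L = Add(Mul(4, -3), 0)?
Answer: Rational(11301, 12232) ≈ 0.92389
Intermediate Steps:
Function('Y')(S) = Mul(2, S, Add(-6, S)) (Function('Y')(S) = Mul(Add(-6, S), Mul(2, S)) = Mul(2, S, Add(-6, S)))
L = -12 (L = Add(-12, 0) = -12)
Mul(Add(11, Mul(149, Mul(Add(Function('Y')(7), -27), Add(L, -23)))), Pow(73392, -1)) = Mul(Add(11, Mul(149, Mul(Add(Mul(2, 7, Add(-6, 7)), -27), Add(-12, -23)))), Pow(73392, -1)) = Mul(Add(11, Mul(149, Mul(Add(Mul(2, 7, 1), -27), -35))), Rational(1, 73392)) = Mul(Add(11, Mul(149, Mul(Add(14, -27), -35))), Rational(1, 73392)) = Mul(Add(11, Mul(149, Mul(-13, -35))), Rational(1, 73392)) = Mul(Add(11, Mul(149, 455)), Rational(1, 73392)) = Mul(Add(11, 67795), Rational(1, 73392)) = Mul(67806, Rational(1, 73392)) = Rational(11301, 12232)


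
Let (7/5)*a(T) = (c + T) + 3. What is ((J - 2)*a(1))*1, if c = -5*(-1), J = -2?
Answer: -180/7 ≈ -25.714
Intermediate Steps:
c = 5
a(T) = 40/7 + 5*T/7 (a(T) = 5*((5 + T) + 3)/7 = 5*(8 + T)/7 = 40/7 + 5*T/7)
((J - 2)*a(1))*1 = ((-2 - 2)*(40/7 + (5/7)*1))*1 = -4*(40/7 + 5/7)*1 = -4*45/7*1 = -180/7*1 = -180/7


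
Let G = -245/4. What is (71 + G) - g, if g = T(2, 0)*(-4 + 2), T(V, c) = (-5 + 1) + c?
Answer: 7/4 ≈ 1.7500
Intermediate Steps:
G = -245/4 (G = -245*1/4 = -245/4 ≈ -61.250)
T(V, c) = -4 + c
g = 8 (g = (-4 + 0)*(-4 + 2) = -4*(-2) = 8)
(71 + G) - g = (71 - 245/4) - 1*8 = 39/4 - 8 = 7/4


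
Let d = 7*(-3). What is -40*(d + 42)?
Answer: -840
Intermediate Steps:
d = -21
-40*(d + 42) = -40*(-21 + 42) = -40*21 = -840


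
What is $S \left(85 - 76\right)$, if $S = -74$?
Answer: $-666$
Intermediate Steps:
$S \left(85 - 76\right) = - 74 \left(85 - 76\right) = \left(-74\right) 9 = -666$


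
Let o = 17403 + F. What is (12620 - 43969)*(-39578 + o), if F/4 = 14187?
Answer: -1083828977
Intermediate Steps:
F = 56748 (F = 4*14187 = 56748)
o = 74151 (o = 17403 + 56748 = 74151)
(12620 - 43969)*(-39578 + o) = (12620 - 43969)*(-39578 + 74151) = -31349*34573 = -1083828977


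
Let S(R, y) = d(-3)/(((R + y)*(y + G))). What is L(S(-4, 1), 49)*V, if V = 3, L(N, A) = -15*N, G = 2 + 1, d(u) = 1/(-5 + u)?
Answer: -15/32 ≈ -0.46875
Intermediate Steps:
G = 3
S(R, y) = -1/(8*(3 + y)*(R + y)) (S(R, y) = 1/((-5 - 3)*(((R + y)*(y + 3)))) = 1/((-8)*(((R + y)*(3 + y)))) = -1/((3 + y)*(R + y))/8 = -1/(8*(3 + y)*(R + y)))
L(S(-4, 1), 49)*V = -(-15)/(8*1² + 24*(-4) + 24*1 + 8*(-4)*1)*3 = -(-15)/(8*1 - 96 + 24 - 32)*3 = -(-15)/(8 - 96 + 24 - 32)*3 = -(-15)/(-96)*3 = -(-15)*(-1)/96*3 = -15*1/96*3 = -5/32*3 = -15/32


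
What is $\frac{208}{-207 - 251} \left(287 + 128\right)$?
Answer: $- \frac{43160}{229} \approx -188.47$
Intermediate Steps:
$\frac{208}{-207 - 251} \left(287 + 128\right) = \frac{208}{-458} \cdot 415 = 208 \left(- \frac{1}{458}\right) 415 = \left(- \frac{104}{229}\right) 415 = - \frac{43160}{229}$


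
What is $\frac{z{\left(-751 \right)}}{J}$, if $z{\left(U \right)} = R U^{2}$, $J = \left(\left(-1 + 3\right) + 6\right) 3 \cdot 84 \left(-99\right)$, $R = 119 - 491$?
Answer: $\frac{17484031}{16632} \approx 1051.2$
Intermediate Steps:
$R = -372$ ($R = 119 - 491 = -372$)
$J = -199584$ ($J = \left(2 + 6\right) 3 \cdot 84 \left(-99\right) = 8 \cdot 3 \cdot 84 \left(-99\right) = 24 \cdot 84 \left(-99\right) = 2016 \left(-99\right) = -199584$)
$z{\left(U \right)} = - 372 U^{2}$
$\frac{z{\left(-751 \right)}}{J} = \frac{\left(-372\right) \left(-751\right)^{2}}{-199584} = \left(-372\right) 564001 \left(- \frac{1}{199584}\right) = \left(-209808372\right) \left(- \frac{1}{199584}\right) = \frac{17484031}{16632}$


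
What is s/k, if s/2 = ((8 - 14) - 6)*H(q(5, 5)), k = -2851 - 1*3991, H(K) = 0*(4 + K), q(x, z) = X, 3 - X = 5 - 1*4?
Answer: 0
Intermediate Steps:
X = 2 (X = 3 - (5 - 1*4) = 3 - (5 - 4) = 3 - 1*1 = 3 - 1 = 2)
q(x, z) = 2
H(K) = 0
k = -6842 (k = -2851 - 3991 = -6842)
s = 0 (s = 2*(((8 - 14) - 6)*0) = 2*((-6 - 6)*0) = 2*(-12*0) = 2*0 = 0)
s/k = 0/(-6842) = 0*(-1/6842) = 0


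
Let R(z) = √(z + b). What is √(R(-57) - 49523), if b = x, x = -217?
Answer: √(-49523 + I*√274) ≈ 0.0372 + 222.54*I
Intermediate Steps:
b = -217
R(z) = √(-217 + z) (R(z) = √(z - 217) = √(-217 + z))
√(R(-57) - 49523) = √(√(-217 - 57) - 49523) = √(√(-274) - 49523) = √(I*√274 - 49523) = √(-49523 + I*√274)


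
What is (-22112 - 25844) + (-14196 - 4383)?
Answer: -66535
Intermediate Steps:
(-22112 - 25844) + (-14196 - 4383) = -47956 - 18579 = -66535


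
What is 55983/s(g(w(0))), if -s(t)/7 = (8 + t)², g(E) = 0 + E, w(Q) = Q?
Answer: -55983/448 ≈ -124.96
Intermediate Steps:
g(E) = E
s(t) = -7*(8 + t)²
55983/s(g(w(0))) = 55983/((-7*(8 + 0)²)) = 55983/((-7*8²)) = 55983/((-7*64)) = 55983/(-448) = 55983*(-1/448) = -55983/448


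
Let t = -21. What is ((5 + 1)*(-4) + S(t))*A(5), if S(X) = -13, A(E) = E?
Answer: -185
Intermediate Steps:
((5 + 1)*(-4) + S(t))*A(5) = ((5 + 1)*(-4) - 13)*5 = (6*(-4) - 13)*5 = (-24 - 13)*5 = -37*5 = -185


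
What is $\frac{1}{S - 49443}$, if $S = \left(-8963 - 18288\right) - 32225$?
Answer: $- \frac{1}{108919} \approx -9.1811 \cdot 10^{-6}$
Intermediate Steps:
$S = -59476$ ($S = -27251 - 32225 = -59476$)
$\frac{1}{S - 49443} = \frac{1}{-59476 - 49443} = \frac{1}{-108919} = - \frac{1}{108919}$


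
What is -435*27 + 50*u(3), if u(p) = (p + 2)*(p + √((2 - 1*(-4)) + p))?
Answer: -10245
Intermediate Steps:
u(p) = (2 + p)*(p + √(6 + p)) (u(p) = (2 + p)*(p + √((2 + 4) + p)) = (2 + p)*(p + √(6 + p)))
-435*27 + 50*u(3) = -435*27 + 50*(3² + 2*3 + 2*√(6 + 3) + 3*√(6 + 3)) = -11745 + 50*(9 + 6 + 2*√9 + 3*√9) = -11745 + 50*(9 + 6 + 2*3 + 3*3) = -11745 + 50*(9 + 6 + 6 + 9) = -11745 + 50*30 = -11745 + 1500 = -10245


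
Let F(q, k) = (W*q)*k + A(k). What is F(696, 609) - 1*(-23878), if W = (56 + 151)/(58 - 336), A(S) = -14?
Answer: -40552828/139 ≈ -2.9175e+5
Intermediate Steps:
W = -207/278 (W = 207/(-278) = 207*(-1/278) = -207/278 ≈ -0.74460)
F(q, k) = -14 - 207*k*q/278 (F(q, k) = (-207*q/278)*k - 14 = -207*k*q/278 - 14 = -14 - 207*k*q/278)
F(696, 609) - 1*(-23878) = (-14 - 207/278*609*696) - 1*(-23878) = (-14 - 43869924/139) + 23878 = -43871870/139 + 23878 = -40552828/139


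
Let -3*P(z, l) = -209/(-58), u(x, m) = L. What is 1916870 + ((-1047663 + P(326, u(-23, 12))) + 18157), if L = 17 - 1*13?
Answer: 154401127/174 ≈ 8.8736e+5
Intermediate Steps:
L = 4 (L = 17 - 13 = 4)
u(x, m) = 4
P(z, l) = -209/174 (P(z, l) = -(-209)/(3*(-58)) = -(-209)*(-1)/(3*58) = -⅓*209/58 = -209/174)
1916870 + ((-1047663 + P(326, u(-23, 12))) + 18157) = 1916870 + ((-1047663 - 209/174) + 18157) = 1916870 + (-182293571/174 + 18157) = 1916870 - 179134253/174 = 154401127/174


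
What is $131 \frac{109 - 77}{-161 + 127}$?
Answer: $- \frac{2096}{17} \approx -123.29$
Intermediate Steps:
$131 \frac{109 - 77}{-161 + 127} = 131 \frac{32}{-34} = 131 \cdot 32 \left(- \frac{1}{34}\right) = 131 \left(- \frac{16}{17}\right) = - \frac{2096}{17}$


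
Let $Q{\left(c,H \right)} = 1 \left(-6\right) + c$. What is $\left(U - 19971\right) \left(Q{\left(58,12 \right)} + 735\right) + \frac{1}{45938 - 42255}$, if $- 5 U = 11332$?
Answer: $- \frac{322277854422}{18415} \approx -1.7501 \cdot 10^{7}$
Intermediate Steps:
$U = - \frac{11332}{5}$ ($U = \left(- \frac{1}{5}\right) 11332 = - \frac{11332}{5} \approx -2266.4$)
$Q{\left(c,H \right)} = -6 + c$
$\left(U - 19971\right) \left(Q{\left(58,12 \right)} + 735\right) + \frac{1}{45938 - 42255} = \left(- \frac{11332}{5} - 19971\right) \left(\left(-6 + 58\right) + 735\right) + \frac{1}{45938 - 42255} = - \frac{111187 \left(52 + 735\right)}{5} + \frac{1}{3683} = \left(- \frac{111187}{5}\right) 787 + \frac{1}{3683} = - \frac{87504169}{5} + \frac{1}{3683} = - \frac{322277854422}{18415}$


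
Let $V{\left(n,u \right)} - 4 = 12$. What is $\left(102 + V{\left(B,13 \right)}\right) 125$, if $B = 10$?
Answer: $14750$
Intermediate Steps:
$V{\left(n,u \right)} = 16$ ($V{\left(n,u \right)} = 4 + 12 = 16$)
$\left(102 + V{\left(B,13 \right)}\right) 125 = \left(102 + 16\right) 125 = 118 \cdot 125 = 14750$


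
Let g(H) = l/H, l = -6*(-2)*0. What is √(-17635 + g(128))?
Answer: I*√17635 ≈ 132.8*I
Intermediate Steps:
l = 0 (l = 12*0 = 0)
g(H) = 0 (g(H) = 0/H = 0)
√(-17635 + g(128)) = √(-17635 + 0) = √(-17635) = I*√17635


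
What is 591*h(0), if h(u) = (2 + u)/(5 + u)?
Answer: 1182/5 ≈ 236.40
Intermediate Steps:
h(u) = (2 + u)/(5 + u)
591*h(0) = 591*((2 + 0)/(5 + 0)) = 591*(2/5) = 591*((⅕)*2) = 591*(⅖) = 1182/5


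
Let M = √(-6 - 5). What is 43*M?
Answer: 43*I*√11 ≈ 142.61*I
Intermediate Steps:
M = I*√11 (M = √(-11) = I*√11 ≈ 3.3166*I)
43*M = 43*(I*√11) = 43*I*√11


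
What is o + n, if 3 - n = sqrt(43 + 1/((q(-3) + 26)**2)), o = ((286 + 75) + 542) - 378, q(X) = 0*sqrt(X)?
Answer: 528 - sqrt(29069)/26 ≈ 521.44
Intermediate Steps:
q(X) = 0
o = 525 (o = (361 + 542) - 378 = 903 - 378 = 525)
n = 3 - sqrt(29069)/26 (n = 3 - sqrt(43 + 1/((0 + 26)**2)) = 3 - sqrt(43 + 1/(26**2)) = 3 - sqrt(43 + 1/676) = 3 - sqrt(29069/676) = 3 - sqrt(29069)/26 ≈ -3.5576)
o + n = 525 + (3 - sqrt(29069)/26) = 528 - sqrt(29069)/26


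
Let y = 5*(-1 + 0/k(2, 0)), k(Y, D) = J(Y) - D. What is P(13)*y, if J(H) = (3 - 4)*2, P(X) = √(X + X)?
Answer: -5*√26 ≈ -25.495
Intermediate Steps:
P(X) = √2*√X (P(X) = √(2*X) = √2*√X)
J(H) = -2 (J(H) = -1*2 = -2)
k(Y, D) = -2 - D
y = -5 (y = 5*(-1 + 0/(-2 - 1*0)) = 5*(-1 + 0/(-2 + 0)) = 5*(-1 + 0/(-2)) = 5*(-1 + 0*(-½)) = 5*(-1 + 0) = 5*(-1) = -5)
P(13)*y = (√2*√13)*(-5) = √26*(-5) = -5*√26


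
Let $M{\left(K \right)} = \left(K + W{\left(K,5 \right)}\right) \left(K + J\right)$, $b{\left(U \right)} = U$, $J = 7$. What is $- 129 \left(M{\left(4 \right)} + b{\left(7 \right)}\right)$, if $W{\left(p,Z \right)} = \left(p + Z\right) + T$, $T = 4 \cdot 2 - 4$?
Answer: $-25026$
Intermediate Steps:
$T = 4$ ($T = 8 - 4 = 4$)
$W{\left(p,Z \right)} = 4 + Z + p$ ($W{\left(p,Z \right)} = \left(p + Z\right) + 4 = \left(Z + p\right) + 4 = 4 + Z + p$)
$M{\left(K \right)} = \left(7 + K\right) \left(9 + 2 K\right)$ ($M{\left(K \right)} = \left(K + \left(4 + 5 + K\right)\right) \left(K + 7\right) = \left(K + \left(9 + K\right)\right) \left(7 + K\right) = \left(9 + 2 K\right) \left(7 + K\right) = \left(7 + K\right) \left(9 + 2 K\right)$)
$- 129 \left(M{\left(4 \right)} + b{\left(7 \right)}\right) = - 129 \left(\left(63 + 2 \cdot 4^{2} + 23 \cdot 4\right) + 7\right) = - 129 \left(\left(63 + 2 \cdot 16 + 92\right) + 7\right) = - 129 \left(\left(63 + 32 + 92\right) + 7\right) = - 129 \left(187 + 7\right) = \left(-129\right) 194 = -25026$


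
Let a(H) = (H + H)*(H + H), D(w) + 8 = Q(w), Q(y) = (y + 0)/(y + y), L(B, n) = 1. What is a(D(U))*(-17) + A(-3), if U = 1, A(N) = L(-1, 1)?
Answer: -3824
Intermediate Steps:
A(N) = 1
Q(y) = ½ (Q(y) = y/((2*y)) = y*(1/(2*y)) = ½)
D(w) = -15/2 (D(w) = -8 + ½ = -15/2)
a(H) = 4*H² (a(H) = (2*H)*(2*H) = 4*H²)
a(D(U))*(-17) + A(-3) = (4*(-15/2)²)*(-17) + 1 = (4*(225/4))*(-17) + 1 = 225*(-17) + 1 = -3825 + 1 = -3824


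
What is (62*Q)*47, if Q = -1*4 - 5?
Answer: -26226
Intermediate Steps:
Q = -9 (Q = -4 - 5 = -9)
(62*Q)*47 = (62*(-9))*47 = -558*47 = -26226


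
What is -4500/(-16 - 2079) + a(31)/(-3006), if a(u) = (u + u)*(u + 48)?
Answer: 326569/629757 ≈ 0.51856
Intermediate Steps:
a(u) = 2*u*(48 + u) (a(u) = (2*u)*(48 + u) = 2*u*(48 + u))
-4500/(-16 - 2079) + a(31)/(-3006) = -4500/(-16 - 2079) + (2*31*(48 + 31))/(-3006) = -4500/(-2095) + (2*31*79)*(-1/3006) = -4500*(-1/2095) + 4898*(-1/3006) = 900/419 - 2449/1503 = 326569/629757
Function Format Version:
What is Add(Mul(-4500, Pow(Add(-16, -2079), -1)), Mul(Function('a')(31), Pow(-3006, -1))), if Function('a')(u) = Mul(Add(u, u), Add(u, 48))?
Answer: Rational(326569, 629757) ≈ 0.51856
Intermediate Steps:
Function('a')(u) = Mul(2, u, Add(48, u)) (Function('a')(u) = Mul(Mul(2, u), Add(48, u)) = Mul(2, u, Add(48, u)))
Add(Mul(-4500, Pow(Add(-16, -2079), -1)), Mul(Function('a')(31), Pow(-3006, -1))) = Add(Mul(-4500, Pow(Add(-16, -2079), -1)), Mul(Mul(2, 31, Add(48, 31)), Pow(-3006, -1))) = Add(Mul(-4500, Pow(-2095, -1)), Mul(Mul(2, 31, 79), Rational(-1, 3006))) = Add(Mul(-4500, Rational(-1, 2095)), Mul(4898, Rational(-1, 3006))) = Add(Rational(900, 419), Rational(-2449, 1503)) = Rational(326569, 629757)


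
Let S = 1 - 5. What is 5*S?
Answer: -20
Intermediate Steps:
S = -4
5*S = 5*(-4) = -20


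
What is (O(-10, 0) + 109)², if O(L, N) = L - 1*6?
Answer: 8649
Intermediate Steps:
O(L, N) = -6 + L (O(L, N) = L - 6 = -6 + L)
(O(-10, 0) + 109)² = ((-6 - 10) + 109)² = (-16 + 109)² = 93² = 8649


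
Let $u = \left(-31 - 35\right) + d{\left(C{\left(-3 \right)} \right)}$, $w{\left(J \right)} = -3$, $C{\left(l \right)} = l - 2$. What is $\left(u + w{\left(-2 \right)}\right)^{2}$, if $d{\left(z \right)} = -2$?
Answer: $5041$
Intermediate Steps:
$C{\left(l \right)} = -2 + l$ ($C{\left(l \right)} = l - 2 = -2 + l$)
$u = -68$ ($u = \left(-31 - 35\right) - 2 = -66 - 2 = -68$)
$\left(u + w{\left(-2 \right)}\right)^{2} = \left(-68 - 3\right)^{2} = \left(-71\right)^{2} = 5041$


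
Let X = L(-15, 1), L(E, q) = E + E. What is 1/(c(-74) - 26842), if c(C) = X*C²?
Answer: -1/191122 ≈ -5.2323e-6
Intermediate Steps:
L(E, q) = 2*E
X = -30 (X = 2*(-15) = -30)
c(C) = -30*C²
1/(c(-74) - 26842) = 1/(-30*(-74)² - 26842) = 1/(-30*5476 - 26842) = 1/(-164280 - 26842) = 1/(-191122) = -1/191122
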